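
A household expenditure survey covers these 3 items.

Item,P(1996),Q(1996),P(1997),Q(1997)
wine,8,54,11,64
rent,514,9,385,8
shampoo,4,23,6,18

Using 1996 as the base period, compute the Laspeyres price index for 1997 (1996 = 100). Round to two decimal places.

Laspeyres price index uses base-period quantities as weights.
ΣP(1997)·Q(1996) = 11×54 + 385×9 + 6×23 = 594 + 3465 + 138 = 4197
ΣP(1996)·Q(1996) = 8×54 + 514×9 + 4×23 = 432 + 4626 + 92 = 5150
Index = 4197 / 5150 × 100 = 81.4951

81.50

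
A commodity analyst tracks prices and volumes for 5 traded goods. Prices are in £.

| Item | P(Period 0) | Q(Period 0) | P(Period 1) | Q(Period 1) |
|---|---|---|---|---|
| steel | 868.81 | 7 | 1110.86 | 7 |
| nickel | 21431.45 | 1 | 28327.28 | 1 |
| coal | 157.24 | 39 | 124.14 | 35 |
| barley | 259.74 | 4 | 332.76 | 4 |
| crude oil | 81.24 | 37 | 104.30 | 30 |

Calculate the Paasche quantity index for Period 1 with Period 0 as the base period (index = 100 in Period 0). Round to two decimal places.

97.34

Paasche quantity index uses current-period prices as weights.
ΣP(Period 1)·Q(Period 1) = 1110.86×7 + 28327.28×1 + 124.14×35 + 332.76×4 + 104.30×30 = 7776.02 + 28327.28 + 4344.9 + 1331.04 + 3129 = 44908.24
ΣP(Period 1)·Q(Period 0) = 1110.86×7 + 28327.28×1 + 124.14×39 + 332.76×4 + 104.30×37 = 7776.02 + 28327.28 + 4841.46 + 1331.04 + 3859.1 = 46134.9
Index = 44908.24 / 46134.9 × 100 = 97.3411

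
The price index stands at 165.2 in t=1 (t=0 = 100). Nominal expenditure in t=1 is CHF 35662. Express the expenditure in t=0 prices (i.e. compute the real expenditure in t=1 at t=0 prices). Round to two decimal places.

21587.17

Real = Nominal ÷ (Index/100) = 35662 ÷ (165.2/100)
     = 35662 ÷ 1.652 = 21587.1671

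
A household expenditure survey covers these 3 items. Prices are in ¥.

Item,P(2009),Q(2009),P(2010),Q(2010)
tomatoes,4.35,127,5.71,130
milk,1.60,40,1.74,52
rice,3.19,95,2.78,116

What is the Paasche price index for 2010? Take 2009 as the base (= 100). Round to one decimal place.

113.4

Paasche price index uses current-period quantities as weights.
ΣP(2010)·Q(2010) = 5.71×130 + 1.74×52 + 2.78×116 = 742.3 + 90.48 + 322.48 = 1155.26
ΣP(2009)·Q(2010) = 4.35×130 + 1.60×52 + 3.19×116 = 565.5 + 83.2 + 370.04 = 1018.74
Index = 1155.26 / 1018.74 × 100 = 113.4009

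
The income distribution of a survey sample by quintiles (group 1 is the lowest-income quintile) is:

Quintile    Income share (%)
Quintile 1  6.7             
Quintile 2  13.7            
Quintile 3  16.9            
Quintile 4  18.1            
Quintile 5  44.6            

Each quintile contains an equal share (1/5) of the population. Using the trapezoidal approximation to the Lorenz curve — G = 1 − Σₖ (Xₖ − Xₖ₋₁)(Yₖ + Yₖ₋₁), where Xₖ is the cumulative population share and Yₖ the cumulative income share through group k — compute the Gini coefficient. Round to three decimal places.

0.321

Cumulative income shares Yₖ: 0.0670, 0.2040, 0.3730, 0.5540, 1.0000
Σ (Xₖ−Xₖ₋₁)(Yₖ+Yₖ₋₁) = (1/5)(0.0670+0.0000) + (1/5)(0.2040+0.0670) + (1/5)(0.3730+0.2040) + (1/5)(0.5540+0.3730) + (1/5)(1.0000+0.5540)
  = 0.0134 + 0.0542 + 0.1154 + 0.1854 + 0.3108 = 0.6792
G = 1 − 0.6792 = 0.3208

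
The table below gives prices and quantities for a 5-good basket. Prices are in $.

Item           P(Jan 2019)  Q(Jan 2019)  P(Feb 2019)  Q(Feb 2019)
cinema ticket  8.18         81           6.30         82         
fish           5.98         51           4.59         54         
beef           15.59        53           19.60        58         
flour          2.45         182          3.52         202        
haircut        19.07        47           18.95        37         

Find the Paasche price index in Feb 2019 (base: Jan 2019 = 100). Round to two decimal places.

Paasche price index uses current-period quantities as weights.
ΣP(Feb 2019)·Q(Feb 2019) = 6.30×82 + 4.59×54 + 19.60×58 + 3.52×202 + 18.95×37 = 516.6 + 247.86 + 1136.8 + 711.04 + 701.15 = 3313.45
ΣP(Jan 2019)·Q(Feb 2019) = 8.18×82 + 5.98×54 + 15.59×58 + 2.45×202 + 19.07×37 = 670.76 + 322.92 + 904.22 + 494.9 + 705.59 = 3098.39
Index = 3313.45 / 3098.39 × 100 = 106.9410

106.94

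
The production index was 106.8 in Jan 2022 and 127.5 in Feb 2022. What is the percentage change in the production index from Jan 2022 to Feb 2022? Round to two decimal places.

19.38%

Change = (127.5 − 106.8) / 106.8 × 100
       = 20.7 / 106.8 × 100 = 19.3820%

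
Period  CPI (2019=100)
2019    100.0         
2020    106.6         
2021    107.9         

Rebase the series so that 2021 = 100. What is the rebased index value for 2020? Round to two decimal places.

Rebased(2020) = 106.6 / 107.9 × 100 = 98.7952

98.80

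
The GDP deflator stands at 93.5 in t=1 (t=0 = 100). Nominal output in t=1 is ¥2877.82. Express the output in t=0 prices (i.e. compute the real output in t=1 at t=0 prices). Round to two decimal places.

3077.88

Real = Nominal ÷ (Index/100) = 2877.82 ÷ (93.5/100)
     = 2877.82 ÷ 0.935 = 3077.8824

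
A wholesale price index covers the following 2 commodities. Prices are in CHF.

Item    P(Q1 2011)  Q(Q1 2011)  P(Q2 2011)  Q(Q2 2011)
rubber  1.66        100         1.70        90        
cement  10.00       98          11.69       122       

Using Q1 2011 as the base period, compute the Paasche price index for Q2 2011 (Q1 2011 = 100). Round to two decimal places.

115.32

Paasche price index uses current-period quantities as weights.
ΣP(Q2 2011)·Q(Q2 2011) = 1.70×90 + 11.69×122 = 153 + 1426.18 = 1579.18
ΣP(Q1 2011)·Q(Q2 2011) = 1.66×90 + 10.00×122 = 149.4 + 1220 = 1369.4
Index = 1579.18 / 1369.4 × 100 = 115.3191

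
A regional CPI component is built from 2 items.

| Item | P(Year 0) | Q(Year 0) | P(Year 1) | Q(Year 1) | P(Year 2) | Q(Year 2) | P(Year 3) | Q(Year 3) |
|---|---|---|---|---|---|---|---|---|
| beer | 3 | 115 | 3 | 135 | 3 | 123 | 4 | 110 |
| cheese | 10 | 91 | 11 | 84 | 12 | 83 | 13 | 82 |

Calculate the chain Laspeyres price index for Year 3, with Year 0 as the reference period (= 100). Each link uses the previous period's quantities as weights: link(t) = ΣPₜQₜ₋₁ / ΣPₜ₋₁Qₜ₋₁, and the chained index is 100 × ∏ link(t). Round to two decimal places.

Link Year 0→Year 1:
ΣP(Year 1)Q(Year 0) = 3×115 + 11×91 = 345 + 1001 = 1346
ΣP(Year 0)Q(Year 0) = 3×115 + 10×91 = 345 + 910 = 1255
link = 1346/1255 = 1.072510
Link Year 1→Year 2:
ΣP(Year 2)Q(Year 1) = 3×135 + 12×84 = 405 + 1008 = 1413
ΣP(Year 1)Q(Year 1) = 3×135 + 11×84 = 405 + 924 = 1329
link = 1413/1329 = 1.063205
Link Year 2→Year 3:
ΣP(Year 3)Q(Year 2) = 4×123 + 13×83 = 492 + 1079 = 1571
ΣP(Year 2)Q(Year 2) = 3×123 + 12×83 = 369 + 996 = 1365
link = 1571/1365 = 1.150916
Chained index = 100 × 1.072510 × 1.063205 × 1.150916 = 131.2387

131.24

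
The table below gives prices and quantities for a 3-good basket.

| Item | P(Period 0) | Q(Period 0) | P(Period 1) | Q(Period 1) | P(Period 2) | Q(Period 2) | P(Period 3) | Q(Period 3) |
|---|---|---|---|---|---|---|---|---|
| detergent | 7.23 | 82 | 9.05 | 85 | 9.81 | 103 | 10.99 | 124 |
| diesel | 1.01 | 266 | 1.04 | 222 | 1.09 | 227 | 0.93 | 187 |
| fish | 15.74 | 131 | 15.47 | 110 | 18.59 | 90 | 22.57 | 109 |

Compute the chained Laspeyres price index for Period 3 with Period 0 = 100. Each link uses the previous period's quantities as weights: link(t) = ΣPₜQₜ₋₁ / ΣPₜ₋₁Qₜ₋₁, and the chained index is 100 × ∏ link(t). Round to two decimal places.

138.52

Link Period 0→Period 1:
ΣP(Period 1)Q(Period 0) = 9.05×82 + 1.04×266 + 15.47×131 = 742.1 + 276.64 + 2026.57 = 3045.31
ΣP(Period 0)Q(Period 0) = 7.23×82 + 1.01×266 + 15.74×131 = 592.86 + 268.66 + 2061.94 = 2923.46
link = 3045.31/2923.46 = 1.041680
Link Period 1→Period 2:
ΣP(Period 2)Q(Period 1) = 9.81×85 + 1.09×222 + 18.59×110 = 833.85 + 241.98 + 2044.9 = 3120.73
ΣP(Period 1)Q(Period 1) = 9.05×85 + 1.04×222 + 15.47×110 = 769.25 + 230.88 + 1701.7 = 2701.83
link = 3120.73/2701.83 = 1.155043
Link Period 2→Period 3:
ΣP(Period 3)Q(Period 2) = 10.99×103 + 0.93×227 + 22.57×90 = 1131.97 + 211.11 + 2031.3 = 3374.38
ΣP(Period 2)Q(Period 2) = 9.81×103 + 1.09×227 + 18.59×90 = 1010.43 + 247.43 + 1673.1 = 2930.96
link = 3374.38/2930.96 = 1.151288
Chained index = 100 × 1.041680 × 1.155043 × 1.151288 = 138.5213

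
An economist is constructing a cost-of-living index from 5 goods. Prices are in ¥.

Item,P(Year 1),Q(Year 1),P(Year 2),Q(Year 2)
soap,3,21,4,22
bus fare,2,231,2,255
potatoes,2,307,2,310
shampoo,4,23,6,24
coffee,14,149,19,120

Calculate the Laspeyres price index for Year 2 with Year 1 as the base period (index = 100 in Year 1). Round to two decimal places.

124.48

Laspeyres price index uses base-period quantities as weights.
ΣP(Year 2)·Q(Year 1) = 4×21 + 2×231 + 2×307 + 6×23 + 19×149 = 84 + 462 + 614 + 138 + 2831 = 4129
ΣP(Year 1)·Q(Year 1) = 3×21 + 2×231 + 2×307 + 4×23 + 14×149 = 63 + 462 + 614 + 92 + 2086 = 3317
Index = 4129 / 3317 × 100 = 124.4800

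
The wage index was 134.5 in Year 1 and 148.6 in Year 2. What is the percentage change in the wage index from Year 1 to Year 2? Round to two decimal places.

Change = (148.6 − 134.5) / 134.5 × 100
       = 14.1 / 134.5 × 100 = 10.4833%

10.48%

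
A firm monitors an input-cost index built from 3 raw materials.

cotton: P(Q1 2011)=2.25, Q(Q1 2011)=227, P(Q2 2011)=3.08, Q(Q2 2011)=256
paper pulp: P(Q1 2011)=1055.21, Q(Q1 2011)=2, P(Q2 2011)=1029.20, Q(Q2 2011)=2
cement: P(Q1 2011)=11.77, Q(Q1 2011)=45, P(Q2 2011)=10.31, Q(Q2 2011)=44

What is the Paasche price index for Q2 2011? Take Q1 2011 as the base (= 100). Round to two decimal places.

103.00

Paasche price index uses current-period quantities as weights.
ΣP(Q2 2011)·Q(Q2 2011) = 3.08×256 + 1029.20×2 + 10.31×44 = 788.48 + 2058.4 + 453.64 = 3300.52
ΣP(Q1 2011)·Q(Q2 2011) = 2.25×256 + 1055.21×2 + 11.77×44 = 576 + 2110.42 + 517.88 = 3204.3
Index = 3300.52 / 3204.3 × 100 = 103.0028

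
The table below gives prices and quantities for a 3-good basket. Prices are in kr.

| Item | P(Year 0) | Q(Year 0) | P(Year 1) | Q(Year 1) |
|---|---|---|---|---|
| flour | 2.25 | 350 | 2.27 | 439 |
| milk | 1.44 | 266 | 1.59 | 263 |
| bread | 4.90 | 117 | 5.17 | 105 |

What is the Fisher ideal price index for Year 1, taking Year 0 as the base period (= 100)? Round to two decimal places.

Laspeyres component (base-period weights):
ΣP(Year 1)Q(Year 0) = 2.27×350 + 1.59×266 + 5.17×117 = 794.5 + 422.94 + 604.89 = 1822.33
ΣP(Year 0)Q(Year 0) = 2.25×350 + 1.44×266 + 4.90×117 = 787.5 + 383.04 + 573.3 = 1743.84
L = 1822.33 / 1743.84 × 100 = 104.5010
Paasche component (current-period weights):
ΣP(Year 1)Q(Year 1) = 2.27×439 + 1.59×263 + 5.17×105 = 996.53 + 418.17 + 542.85 = 1957.55
ΣP(Year 0)Q(Year 1) = 2.25×439 + 1.44×263 + 4.90×105 = 987.75 + 378.72 + 514.5 = 1880.97
P = 1957.55 / 1880.97 × 100 = 104.0713
Fisher = √(L × P) = √(104.5010 × 104.0713) = 104.2859

104.29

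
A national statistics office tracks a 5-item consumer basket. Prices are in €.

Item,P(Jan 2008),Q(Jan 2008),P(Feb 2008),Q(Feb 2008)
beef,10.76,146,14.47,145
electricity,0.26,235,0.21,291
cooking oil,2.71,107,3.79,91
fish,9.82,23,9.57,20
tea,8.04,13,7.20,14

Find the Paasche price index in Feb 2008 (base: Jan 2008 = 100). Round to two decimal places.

Paasche price index uses current-period quantities as weights.
ΣP(Feb 2008)·Q(Feb 2008) = 14.47×145 + 0.21×291 + 3.79×91 + 9.57×20 + 7.20×14 = 2098.15 + 61.11 + 344.89 + 191.4 + 100.8 = 2796.35
ΣP(Jan 2008)·Q(Feb 2008) = 10.76×145 + 0.26×291 + 2.71×91 + 9.82×20 + 8.04×14 = 1560.2 + 75.66 + 246.61 + 196.4 + 112.56 = 2191.43
Index = 2796.35 / 2191.43 × 100 = 127.6039

127.60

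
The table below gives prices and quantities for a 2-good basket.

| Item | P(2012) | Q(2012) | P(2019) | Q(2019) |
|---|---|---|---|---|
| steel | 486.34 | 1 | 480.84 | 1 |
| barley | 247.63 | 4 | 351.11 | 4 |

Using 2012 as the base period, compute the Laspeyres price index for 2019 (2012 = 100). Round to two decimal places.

Laspeyres price index uses base-period quantities as weights.
ΣP(2019)·Q(2012) = 480.84×1 + 351.11×4 = 480.84 + 1404.44 = 1885.28
ΣP(2012)·Q(2012) = 486.34×1 + 247.63×4 = 486.34 + 990.52 = 1476.86
Index = 1885.28 / 1476.86 × 100 = 127.6546

127.65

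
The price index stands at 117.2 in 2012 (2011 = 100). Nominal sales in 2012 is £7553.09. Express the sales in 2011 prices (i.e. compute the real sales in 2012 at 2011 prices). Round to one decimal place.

Real = Nominal ÷ (Index/100) = 7553.09 ÷ (117.2/100)
     = 7553.09 ÷ 1.172 = 6444.6160

6444.6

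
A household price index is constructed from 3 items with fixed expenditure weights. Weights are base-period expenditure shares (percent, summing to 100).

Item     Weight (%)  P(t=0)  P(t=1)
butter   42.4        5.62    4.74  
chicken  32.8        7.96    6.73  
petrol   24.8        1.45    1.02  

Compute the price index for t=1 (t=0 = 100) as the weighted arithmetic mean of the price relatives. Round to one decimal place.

butter: 42.4 × (4.74/5.62) = 42.4 × 0.843416 = 35.7609
chicken: 32.8 × (6.73/7.96) = 32.8 × 0.845477 = 27.7317
petrol: 24.8 × (1.02/1.45) = 24.8 × 0.703448 = 17.4455
Index = Σ wᵢ·(p₁ᵢ/p₀ᵢ) = 35.7609 + 27.7317 + 17.4455 = 80.9380

80.9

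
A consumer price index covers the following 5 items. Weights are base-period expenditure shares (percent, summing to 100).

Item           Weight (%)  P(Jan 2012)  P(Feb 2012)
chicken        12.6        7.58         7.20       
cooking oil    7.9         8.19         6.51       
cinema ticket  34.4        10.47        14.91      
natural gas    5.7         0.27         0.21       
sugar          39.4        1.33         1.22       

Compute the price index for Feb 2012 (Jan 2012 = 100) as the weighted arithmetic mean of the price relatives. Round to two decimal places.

chicken: 12.6 × (7.20/7.58) = 12.6 × 0.949868 = 11.9683
cooking oil: 7.9 × (6.51/8.19) = 7.9 × 0.794872 = 6.2795
cinema ticket: 34.4 × (14.91/10.47) = 34.4 × 1.424069 = 48.9880
natural gas: 5.7 × (0.21/0.27) = 5.7 × 0.777778 = 4.4333
sugar: 39.4 × (1.22/1.33) = 39.4 × 0.917293 = 36.1414
Index = Σ wᵢ·(p₁ᵢ/p₀ᵢ) = 11.9683 + 6.2795 + 48.9880 + 4.4333 + 36.1414 = 107.8105

107.81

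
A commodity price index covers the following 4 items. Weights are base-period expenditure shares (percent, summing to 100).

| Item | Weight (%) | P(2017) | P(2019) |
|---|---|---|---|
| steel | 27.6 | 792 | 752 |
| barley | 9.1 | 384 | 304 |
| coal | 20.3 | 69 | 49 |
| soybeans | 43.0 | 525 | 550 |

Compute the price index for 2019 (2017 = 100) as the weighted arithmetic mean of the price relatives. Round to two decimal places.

steel: 27.6 × (752/792) = 27.6 × 0.949495 = 26.2061
barley: 9.1 × (304/384) = 9.1 × 0.791667 = 7.2042
coal: 20.3 × (49/69) = 20.3 × 0.710145 = 14.4159
soybeans: 43.0 × (550/525) = 43.0 × 1.047619 = 45.0476
Index = Σ wᵢ·(p₁ᵢ/p₀ᵢ) = 26.2061 + 7.2042 + 14.4159 + 45.0476 = 92.8738

92.87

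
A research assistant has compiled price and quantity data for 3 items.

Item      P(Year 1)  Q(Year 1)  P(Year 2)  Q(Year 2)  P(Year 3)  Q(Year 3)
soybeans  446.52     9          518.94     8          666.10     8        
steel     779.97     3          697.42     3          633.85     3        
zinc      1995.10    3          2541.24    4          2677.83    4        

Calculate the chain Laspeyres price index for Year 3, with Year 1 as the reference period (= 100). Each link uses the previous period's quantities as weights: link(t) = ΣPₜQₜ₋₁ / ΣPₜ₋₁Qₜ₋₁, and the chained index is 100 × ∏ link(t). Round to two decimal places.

Link Year 1→Year 2:
ΣP(Year 2)Q(Year 1) = 518.94×9 + 697.42×3 + 2541.24×3 = 4670.46 + 2092.26 + 7623.72 = 14386.44
ΣP(Year 1)Q(Year 1) = 446.52×9 + 779.97×3 + 1995.10×3 = 4018.68 + 2339.91 + 5985.3 = 12343.89
link = 14386.44/12343.89 = 1.165471
Link Year 2→Year 3:
ΣP(Year 3)Q(Year 2) = 666.10×8 + 633.85×3 + 2677.83×4 = 5328.8 + 1901.55 + 10711.32 = 17941.67
ΣP(Year 2)Q(Year 2) = 518.94×8 + 697.42×3 + 2541.24×4 = 4151.52 + 2092.26 + 10164.96 = 16408.74
link = 17941.67/16408.74 = 1.093422
Chained index = 100 × 1.165471 × 1.093422 = 127.4351

127.44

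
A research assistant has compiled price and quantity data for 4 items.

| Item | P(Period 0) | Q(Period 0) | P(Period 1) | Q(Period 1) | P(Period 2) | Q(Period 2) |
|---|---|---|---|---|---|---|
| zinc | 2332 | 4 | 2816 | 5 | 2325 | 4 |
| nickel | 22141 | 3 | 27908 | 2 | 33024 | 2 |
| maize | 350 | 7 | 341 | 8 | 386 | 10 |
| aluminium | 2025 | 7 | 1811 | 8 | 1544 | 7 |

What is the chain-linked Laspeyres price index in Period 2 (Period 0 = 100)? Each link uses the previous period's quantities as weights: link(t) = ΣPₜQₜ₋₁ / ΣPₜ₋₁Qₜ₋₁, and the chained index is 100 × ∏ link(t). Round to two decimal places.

127.34

Link Period 0→Period 1:
ΣP(Period 1)Q(Period 0) = 2816×4 + 27908×3 + 341×7 + 1811×7 = 11264 + 83724 + 2387 + 12677 = 110052
ΣP(Period 0)Q(Period 0) = 2332×4 + 22141×3 + 350×7 + 2025×7 = 9328 + 66423 + 2450 + 14175 = 92376
link = 110052/92376 = 1.191348
Link Period 1→Period 2:
ΣP(Period 2)Q(Period 1) = 2325×5 + 33024×2 + 386×8 + 1544×8 = 11625 + 66048 + 3088 + 12352 = 93113
ΣP(Period 1)Q(Period 1) = 2816×5 + 27908×2 + 341×8 + 1811×8 = 14080 + 55816 + 2728 + 14488 = 87112
link = 93113/87112 = 1.068888
Chained index = 100 × 1.191348 × 1.068888 = 127.3418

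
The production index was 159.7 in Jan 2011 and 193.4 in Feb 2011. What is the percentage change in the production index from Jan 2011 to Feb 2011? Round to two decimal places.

Change = (193.4 − 159.7) / 159.7 × 100
       = 33.7 / 159.7 × 100 = 21.1021%

21.10%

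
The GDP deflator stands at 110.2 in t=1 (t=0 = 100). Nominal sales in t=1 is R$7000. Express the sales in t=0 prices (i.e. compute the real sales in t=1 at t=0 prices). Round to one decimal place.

6352.1

Real = Nominal ÷ (Index/100) = 7000 ÷ (110.2/100)
     = 7000 ÷ 1.102 = 6352.0871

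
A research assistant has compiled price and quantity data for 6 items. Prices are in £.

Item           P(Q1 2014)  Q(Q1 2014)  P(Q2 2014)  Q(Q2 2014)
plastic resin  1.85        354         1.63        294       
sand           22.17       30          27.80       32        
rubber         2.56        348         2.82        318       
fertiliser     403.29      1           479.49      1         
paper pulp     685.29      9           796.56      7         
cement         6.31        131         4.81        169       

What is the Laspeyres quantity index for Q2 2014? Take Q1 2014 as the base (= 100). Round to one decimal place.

Laspeyres quantity index uses base-period prices as weights.
ΣP(Q1 2014)·Q(Q2 2014) = 1.85×294 + 22.17×32 + 2.56×318 + 403.29×1 + 685.29×7 + 6.31×169 = 543.9 + 709.44 + 814.08 + 403.29 + 4797.03 + 1066.39 = 8334.13
ΣP(Q1 2014)·Q(Q1 2014) = 1.85×354 + 22.17×30 + 2.56×348 + 403.29×1 + 685.29×9 + 6.31×131 = 654.9 + 665.1 + 890.88 + 403.29 + 6167.61 + 826.61 = 9608.39
Index = 8334.13 / 9608.39 × 100 = 86.7380

86.7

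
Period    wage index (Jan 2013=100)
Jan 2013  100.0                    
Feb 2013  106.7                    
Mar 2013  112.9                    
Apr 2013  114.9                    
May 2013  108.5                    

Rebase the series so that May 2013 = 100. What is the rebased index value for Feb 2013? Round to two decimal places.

98.34

Rebased(Feb 2013) = 106.7 / 108.5 × 100 = 98.3410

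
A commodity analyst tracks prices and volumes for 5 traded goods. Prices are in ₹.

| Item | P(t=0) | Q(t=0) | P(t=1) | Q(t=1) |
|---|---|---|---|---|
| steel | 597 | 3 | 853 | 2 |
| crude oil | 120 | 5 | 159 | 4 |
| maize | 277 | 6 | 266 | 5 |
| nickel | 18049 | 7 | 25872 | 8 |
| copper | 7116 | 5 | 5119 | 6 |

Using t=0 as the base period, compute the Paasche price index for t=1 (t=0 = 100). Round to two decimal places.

Paasche price index uses current-period quantities as weights.
ΣP(t=1)·Q(t=1) = 853×2 + 159×4 + 266×5 + 25872×8 + 5119×6 = 1706 + 636 + 1330 + 206976 + 30714 = 241362
ΣP(t=0)·Q(t=1) = 597×2 + 120×4 + 277×5 + 18049×8 + 7116×6 = 1194 + 480 + 1385 + 144392 + 42696 = 190147
Index = 241362 / 190147 × 100 = 126.9344

126.93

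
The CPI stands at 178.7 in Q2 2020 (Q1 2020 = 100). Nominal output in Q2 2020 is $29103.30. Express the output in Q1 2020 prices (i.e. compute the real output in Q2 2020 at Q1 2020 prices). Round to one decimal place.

16286.1

Real = Nominal ÷ (Index/100) = 29103.30 ÷ (178.7/100)
     = 29103.30 ÷ 1.787 = 16286.1220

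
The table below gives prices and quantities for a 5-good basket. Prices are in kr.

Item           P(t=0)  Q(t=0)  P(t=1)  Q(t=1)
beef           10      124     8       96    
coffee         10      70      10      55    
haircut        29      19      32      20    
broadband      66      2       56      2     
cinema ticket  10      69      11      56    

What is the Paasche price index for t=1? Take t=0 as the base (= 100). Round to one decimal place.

Paasche price index uses current-period quantities as weights.
ΣP(t=1)·Q(t=1) = 8×96 + 10×55 + 32×20 + 56×2 + 11×56 = 768 + 550 + 640 + 112 + 616 = 2686
ΣP(t=0)·Q(t=1) = 10×96 + 10×55 + 29×20 + 66×2 + 10×56 = 960 + 550 + 580 + 132 + 560 = 2782
Index = 2686 / 2782 × 100 = 96.5492

96.5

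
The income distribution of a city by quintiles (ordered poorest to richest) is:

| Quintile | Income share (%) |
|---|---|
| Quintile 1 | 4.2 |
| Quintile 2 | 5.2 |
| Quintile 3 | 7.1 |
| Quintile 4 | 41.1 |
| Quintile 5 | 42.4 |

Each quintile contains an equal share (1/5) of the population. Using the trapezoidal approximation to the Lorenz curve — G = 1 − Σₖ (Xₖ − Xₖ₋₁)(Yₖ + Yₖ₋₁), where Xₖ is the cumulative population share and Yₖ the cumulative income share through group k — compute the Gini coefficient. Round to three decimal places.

Cumulative income shares Yₖ: 0.0420, 0.0940, 0.1650, 0.5760, 1.0000
Σ (Xₖ−Xₖ₋₁)(Yₖ+Yₖ₋₁) = (1/5)(0.0420+0.0000) + (1/5)(0.0940+0.0420) + (1/5)(0.1650+0.0940) + (1/5)(0.5760+0.1650) + (1/5)(1.0000+0.5760)
  = 0.0084 + 0.0272 + 0.0518 + 0.1482 + 0.3152 = 0.5508
G = 1 − 0.5508 = 0.4492

0.449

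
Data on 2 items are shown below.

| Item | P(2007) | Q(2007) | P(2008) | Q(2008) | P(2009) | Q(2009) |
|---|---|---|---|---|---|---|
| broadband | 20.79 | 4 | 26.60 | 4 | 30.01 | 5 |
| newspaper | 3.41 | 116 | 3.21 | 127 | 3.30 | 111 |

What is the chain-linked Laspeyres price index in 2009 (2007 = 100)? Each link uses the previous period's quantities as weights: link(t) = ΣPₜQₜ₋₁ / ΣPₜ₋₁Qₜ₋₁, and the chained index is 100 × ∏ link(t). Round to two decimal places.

104.89

Link 2007→2008:
ΣP(2008)Q(2007) = 26.60×4 + 3.21×116 = 106.4 + 372.36 = 478.76
ΣP(2007)Q(2007) = 20.79×4 + 3.41×116 = 83.16 + 395.56 = 478.72
link = 478.76/478.72 = 1.000084
Link 2008→2009:
ΣP(2009)Q(2008) = 30.01×4 + 3.30×127 = 120.04 + 419.1 = 539.14
ΣP(2008)Q(2008) = 26.60×4 + 3.21×127 = 106.4 + 407.67 = 514.07
link = 539.14/514.07 = 1.048768
Chained index = 100 × 1.000084 × 1.048768 = 104.8855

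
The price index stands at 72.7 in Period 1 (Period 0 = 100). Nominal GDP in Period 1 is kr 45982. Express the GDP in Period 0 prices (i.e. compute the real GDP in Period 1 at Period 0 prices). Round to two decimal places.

63248.97

Real = Nominal ÷ (Index/100) = 45982 ÷ (72.7/100)
     = 45982 ÷ 0.727 = 63248.9684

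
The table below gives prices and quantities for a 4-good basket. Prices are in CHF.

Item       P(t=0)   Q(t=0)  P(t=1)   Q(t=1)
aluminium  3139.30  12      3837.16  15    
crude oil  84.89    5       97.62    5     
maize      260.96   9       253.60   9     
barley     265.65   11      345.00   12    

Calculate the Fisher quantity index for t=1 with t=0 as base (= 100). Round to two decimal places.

Laspeyres component (base-period weights):
ΣP(t=0)Q(t=1) = 3139.30×15 + 84.89×5 + 260.96×9 + 265.65×12 = 47089.5 + 424.45 + 2348.64 + 3187.8 = 53050.39
ΣP(t=0)Q(t=0) = 3139.30×12 + 84.89×5 + 260.96×9 + 265.65×11 = 37671.6 + 424.45 + 2348.64 + 2922.15 = 43366.84
L = 53050.39 / 43366.84 × 100 = 122.3294
Paasche component (current-period weights):
ΣP(t=1)Q(t=1) = 3837.16×15 + 97.62×5 + 253.60×9 + 345.00×12 = 57557.4 + 488.1 + 2282.4 + 4140 = 64467.9
ΣP(t=1)Q(t=0) = 3837.16×12 + 97.62×5 + 253.60×9 + 345.00×11 = 46045.92 + 488.1 + 2282.4 + 3795 = 52611.42
P = 64467.9 / 52611.42 × 100 = 122.5359
Fisher = √(L × P) = √(122.3294 × 122.5359) = 122.4326

122.43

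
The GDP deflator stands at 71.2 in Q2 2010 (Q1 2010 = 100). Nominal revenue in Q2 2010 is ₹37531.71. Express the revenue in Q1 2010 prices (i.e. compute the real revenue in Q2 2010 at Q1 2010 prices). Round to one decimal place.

52713.1

Real = Nominal ÷ (Index/100) = 37531.71 ÷ (71.2/100)
     = 37531.71 ÷ 0.712 = 52713.0758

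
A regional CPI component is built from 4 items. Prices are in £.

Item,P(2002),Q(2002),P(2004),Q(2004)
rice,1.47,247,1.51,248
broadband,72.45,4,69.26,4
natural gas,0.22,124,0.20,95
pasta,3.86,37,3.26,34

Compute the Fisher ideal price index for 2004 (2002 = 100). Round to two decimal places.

Laspeyres component (base-period weights):
ΣP(2004)Q(2002) = 1.51×247 + 69.26×4 + 0.20×124 + 3.26×37 = 372.97 + 277.04 + 24.8 + 120.62 = 795.43
ΣP(2002)Q(2002) = 1.47×247 + 72.45×4 + 0.22×124 + 3.86×37 = 363.09 + 289.8 + 27.28 + 142.82 = 822.99
L = 795.43 / 822.99 × 100 = 96.6512
Paasche component (current-period weights):
ΣP(2004)Q(2004) = 1.51×248 + 69.26×4 + 0.20×95 + 3.26×34 = 374.48 + 277.04 + 19 + 110.84 = 781.36
ΣP(2002)Q(2004) = 1.47×248 + 72.45×4 + 0.22×95 + 3.86×34 = 364.56 + 289.8 + 20.9 + 131.24 = 806.5
P = 781.36 / 806.5 × 100 = 96.8828
Fisher = √(L × P) = √(96.6512 × 96.8828) = 96.7670

96.77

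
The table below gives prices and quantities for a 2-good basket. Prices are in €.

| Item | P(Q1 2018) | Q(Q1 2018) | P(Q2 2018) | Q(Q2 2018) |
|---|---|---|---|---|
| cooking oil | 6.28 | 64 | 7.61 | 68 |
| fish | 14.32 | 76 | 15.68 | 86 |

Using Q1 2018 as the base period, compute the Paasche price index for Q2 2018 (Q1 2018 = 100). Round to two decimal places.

Paasche price index uses current-period quantities as weights.
ΣP(Q2 2018)·Q(Q2 2018) = 7.61×68 + 15.68×86 = 517.48 + 1348.48 = 1865.96
ΣP(Q1 2018)·Q(Q2 2018) = 6.28×68 + 14.32×86 = 427.04 + 1231.52 = 1658.56
Index = 1865.96 / 1658.56 × 100 = 112.5048

112.50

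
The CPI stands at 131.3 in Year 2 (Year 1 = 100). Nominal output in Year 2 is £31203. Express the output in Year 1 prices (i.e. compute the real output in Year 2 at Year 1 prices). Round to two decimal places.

Real = Nominal ÷ (Index/100) = 31203 ÷ (131.3/100)
     = 31203 ÷ 1.313 = 23764.6611

23764.66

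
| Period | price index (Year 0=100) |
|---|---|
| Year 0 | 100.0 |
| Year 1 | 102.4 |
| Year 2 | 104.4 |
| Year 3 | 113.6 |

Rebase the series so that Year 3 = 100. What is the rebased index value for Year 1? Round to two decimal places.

90.14

Rebased(Year 1) = 102.4 / 113.6 × 100 = 90.1408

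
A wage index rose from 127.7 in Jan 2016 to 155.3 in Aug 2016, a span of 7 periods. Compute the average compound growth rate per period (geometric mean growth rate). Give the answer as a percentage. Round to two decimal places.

Growth factor = (155.3/127.7)^(1/7) = (1.216132)^(1/7) = 1.028348
Growth rate = 1.028348 − 1 = 0.028348 = 2.8348%

2.83%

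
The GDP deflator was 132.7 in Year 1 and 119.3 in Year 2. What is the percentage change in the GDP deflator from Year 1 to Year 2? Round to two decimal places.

Change = (119.3 − 132.7) / 132.7 × 100
       = -13.4 / 132.7 × 100 = -10.0980%

-10.10%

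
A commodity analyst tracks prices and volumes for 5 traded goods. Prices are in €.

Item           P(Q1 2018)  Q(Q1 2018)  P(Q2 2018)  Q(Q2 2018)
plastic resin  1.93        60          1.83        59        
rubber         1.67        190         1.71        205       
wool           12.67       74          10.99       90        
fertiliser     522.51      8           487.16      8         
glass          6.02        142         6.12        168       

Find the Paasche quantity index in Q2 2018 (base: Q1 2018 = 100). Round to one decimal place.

Paasche quantity index uses current-period prices as weights.
ΣP(Q2 2018)·Q(Q2 2018) = 1.83×59 + 1.71×205 + 10.99×90 + 487.16×8 + 6.12×168 = 107.97 + 350.55 + 989.1 + 3897.28 + 1028.16 = 6373.06
ΣP(Q2 2018)·Q(Q1 2018) = 1.83×60 + 1.71×190 + 10.99×74 + 487.16×8 + 6.12×142 = 109.8 + 324.9 + 813.26 + 3897.28 + 869.04 = 6014.28
Index = 6373.06 / 6014.28 × 100 = 105.9655

106.0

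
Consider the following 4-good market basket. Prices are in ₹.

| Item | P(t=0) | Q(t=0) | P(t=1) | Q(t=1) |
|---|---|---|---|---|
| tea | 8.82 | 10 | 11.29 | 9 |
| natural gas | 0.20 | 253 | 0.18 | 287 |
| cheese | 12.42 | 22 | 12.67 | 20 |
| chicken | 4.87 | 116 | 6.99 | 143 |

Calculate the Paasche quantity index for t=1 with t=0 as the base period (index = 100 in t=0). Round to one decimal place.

112.7

Paasche quantity index uses current-period prices as weights.
ΣP(t=1)·Q(t=1) = 11.29×9 + 0.18×287 + 12.67×20 + 6.99×143 = 101.61 + 51.66 + 253.4 + 999.57 = 1406.24
ΣP(t=1)·Q(t=0) = 11.29×10 + 0.18×253 + 12.67×22 + 6.99×116 = 112.9 + 45.54 + 278.74 + 810.84 = 1248.02
Index = 1406.24 / 1248.02 × 100 = 112.6777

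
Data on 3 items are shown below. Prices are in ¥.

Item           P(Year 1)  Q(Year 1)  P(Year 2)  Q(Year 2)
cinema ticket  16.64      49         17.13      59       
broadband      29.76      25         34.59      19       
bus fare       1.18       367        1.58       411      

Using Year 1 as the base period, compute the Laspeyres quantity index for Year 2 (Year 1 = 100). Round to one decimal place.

102.0

Laspeyres quantity index uses base-period prices as weights.
ΣP(Year 1)·Q(Year 2) = 16.64×59 + 29.76×19 + 1.18×411 = 981.76 + 565.44 + 484.98 = 2032.18
ΣP(Year 1)·Q(Year 1) = 16.64×49 + 29.76×25 + 1.18×367 = 815.36 + 744 + 433.06 = 1992.42
Index = 2032.18 / 1992.42 × 100 = 101.9956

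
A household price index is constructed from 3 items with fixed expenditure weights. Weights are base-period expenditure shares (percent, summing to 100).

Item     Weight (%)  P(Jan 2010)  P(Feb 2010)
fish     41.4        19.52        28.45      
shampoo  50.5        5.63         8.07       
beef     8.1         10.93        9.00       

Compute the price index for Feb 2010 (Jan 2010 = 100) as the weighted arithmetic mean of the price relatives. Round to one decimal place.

fish: 41.4 × (28.45/19.52) = 41.4 × 1.457480 = 60.3397
shampoo: 50.5 × (8.07/5.63) = 50.5 × 1.433393 = 72.3863
beef: 8.1 × (9.00/10.93) = 8.1 × 0.823422 = 6.6697
Index = Σ wᵢ·(p₁ᵢ/p₀ᵢ) = 60.3397 + 72.3863 + 6.6697 = 139.3957

139.4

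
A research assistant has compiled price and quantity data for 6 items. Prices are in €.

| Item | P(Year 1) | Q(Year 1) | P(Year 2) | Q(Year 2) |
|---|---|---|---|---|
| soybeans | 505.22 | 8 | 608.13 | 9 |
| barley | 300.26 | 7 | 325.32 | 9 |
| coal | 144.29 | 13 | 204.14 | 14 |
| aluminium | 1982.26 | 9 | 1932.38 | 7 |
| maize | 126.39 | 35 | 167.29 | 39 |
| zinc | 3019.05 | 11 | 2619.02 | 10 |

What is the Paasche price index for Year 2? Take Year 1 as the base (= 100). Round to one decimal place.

98.7

Paasche price index uses current-period quantities as weights.
ΣP(Year 2)·Q(Year 2) = 608.13×9 + 325.32×9 + 204.14×14 + 1932.38×7 + 167.29×39 + 2619.02×10 = 5473.17 + 2927.88 + 2857.96 + 13526.66 + 6524.31 + 26190.2 = 57500.18
ΣP(Year 1)·Q(Year 2) = 505.22×9 + 300.26×9 + 144.29×14 + 1982.26×7 + 126.39×39 + 3019.05×10 = 4546.98 + 2702.34 + 2020.06 + 13875.82 + 4929.21 + 30190.5 = 58264.91
Index = 57500.18 / 58264.91 × 100 = 98.6875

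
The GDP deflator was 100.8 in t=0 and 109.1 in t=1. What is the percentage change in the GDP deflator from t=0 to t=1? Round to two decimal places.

Change = (109.1 − 100.8) / 100.8 × 100
       = 8.3 / 100.8 × 100 = 8.2341%

8.23%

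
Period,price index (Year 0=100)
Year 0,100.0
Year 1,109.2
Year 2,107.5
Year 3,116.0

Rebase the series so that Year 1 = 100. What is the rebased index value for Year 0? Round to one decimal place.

91.6

Rebased(Year 0) = 100.0 / 109.2 × 100 = 91.5751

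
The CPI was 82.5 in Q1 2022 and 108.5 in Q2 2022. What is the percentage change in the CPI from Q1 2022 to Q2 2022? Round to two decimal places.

31.52%

Change = (108.5 − 82.5) / 82.5 × 100
       = 26.0 / 82.5 × 100 = 31.5152%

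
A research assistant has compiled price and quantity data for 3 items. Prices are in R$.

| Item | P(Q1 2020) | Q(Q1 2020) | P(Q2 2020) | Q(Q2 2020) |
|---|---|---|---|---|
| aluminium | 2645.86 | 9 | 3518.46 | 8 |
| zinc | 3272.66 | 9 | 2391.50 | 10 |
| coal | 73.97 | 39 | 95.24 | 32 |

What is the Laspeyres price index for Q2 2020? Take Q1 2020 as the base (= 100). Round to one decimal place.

101.3

Laspeyres price index uses base-period quantities as weights.
ΣP(Q2 2020)·Q(Q1 2020) = 3518.46×9 + 2391.50×9 + 95.24×39 = 31666.14 + 21523.5 + 3714.36 = 56904
ΣP(Q1 2020)·Q(Q1 2020) = 2645.86×9 + 3272.66×9 + 73.97×39 = 23812.74 + 29453.94 + 2884.83 = 56151.51
Index = 56904 / 56151.51 × 100 = 101.3401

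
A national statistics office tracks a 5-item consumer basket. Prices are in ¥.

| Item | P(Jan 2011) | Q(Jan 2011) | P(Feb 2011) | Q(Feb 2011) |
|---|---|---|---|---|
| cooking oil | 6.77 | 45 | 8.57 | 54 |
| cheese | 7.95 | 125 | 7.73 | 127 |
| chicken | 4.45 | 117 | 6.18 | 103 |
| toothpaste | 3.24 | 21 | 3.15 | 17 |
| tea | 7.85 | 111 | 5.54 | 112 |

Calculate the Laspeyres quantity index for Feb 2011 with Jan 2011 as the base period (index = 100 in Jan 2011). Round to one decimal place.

100.3

Laspeyres quantity index uses base-period prices as weights.
ΣP(Jan 2011)·Q(Feb 2011) = 6.77×54 + 7.95×127 + 4.45×103 + 3.24×17 + 7.85×112 = 365.58 + 1009.65 + 458.35 + 55.08 + 879.2 = 2767.86
ΣP(Jan 2011)·Q(Jan 2011) = 6.77×45 + 7.95×125 + 4.45×117 + 3.24×21 + 7.85×111 = 304.65 + 993.75 + 520.65 + 68.04 + 871.35 = 2758.44
Index = 2767.86 / 2758.44 × 100 = 100.3415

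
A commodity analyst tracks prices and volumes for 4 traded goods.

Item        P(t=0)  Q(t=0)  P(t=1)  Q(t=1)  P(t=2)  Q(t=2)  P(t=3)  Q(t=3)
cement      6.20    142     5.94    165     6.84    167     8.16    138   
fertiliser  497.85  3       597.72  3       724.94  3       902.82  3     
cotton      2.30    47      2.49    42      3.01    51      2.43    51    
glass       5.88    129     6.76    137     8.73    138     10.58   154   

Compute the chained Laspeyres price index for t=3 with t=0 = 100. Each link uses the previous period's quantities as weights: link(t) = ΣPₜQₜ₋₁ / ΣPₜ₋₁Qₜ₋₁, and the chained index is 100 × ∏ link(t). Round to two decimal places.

Link t=0→t=1:
ΣP(t=1)Q(t=0) = 5.94×142 + 597.72×3 + 2.49×47 + 6.76×129 = 843.48 + 1793.16 + 117.03 + 872.04 = 3625.71
ΣP(t=0)Q(t=0) = 6.20×142 + 497.85×3 + 2.30×47 + 5.88×129 = 880.4 + 1493.55 + 108.1 + 758.52 = 3240.57
link = 3625.71/3240.57 = 1.118849
Link t=1→t=2:
ΣP(t=2)Q(t=1) = 6.84×165 + 724.94×3 + 3.01×42 + 8.73×137 = 1128.6 + 2174.82 + 126.42 + 1196.01 = 4625.85
ΣP(t=1)Q(t=1) = 5.94×165 + 597.72×3 + 2.49×42 + 6.76×137 = 980.1 + 1793.16 + 104.58 + 926.12 = 3803.96
link = 4625.85/3803.96 = 1.216062
Link t=2→t=3:
ΣP(t=3)Q(t=2) = 8.16×167 + 902.82×3 + 2.43×51 + 10.58×138 = 1362.72 + 2708.46 + 123.93 + 1460.04 = 5655.15
ΣP(t=2)Q(t=2) = 6.84×167 + 724.94×3 + 3.01×51 + 8.73×138 = 1142.28 + 2174.82 + 153.51 + 1204.74 = 4675.35
link = 5655.15/4675.35 = 1.209567
Chained index = 100 × 1.118849 × 1.216062 × 1.209567 = 164.5725

164.57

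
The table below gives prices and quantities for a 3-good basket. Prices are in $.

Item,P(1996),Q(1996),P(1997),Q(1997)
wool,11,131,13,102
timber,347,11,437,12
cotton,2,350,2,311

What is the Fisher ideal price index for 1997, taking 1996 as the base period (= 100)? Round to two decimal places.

121.37

Laspeyres component (base-period weights):
ΣP(1997)Q(1996) = 13×131 + 437×11 + 2×350 = 1703 + 4807 + 700 = 7210
ΣP(1996)Q(1996) = 11×131 + 347×11 + 2×350 = 1441 + 3817 + 700 = 5958
L = 7210 / 5958 × 100 = 121.0138
Paasche component (current-period weights):
ΣP(1997)Q(1997) = 13×102 + 437×12 + 2×311 = 1326 + 5244 + 622 = 7192
ΣP(1996)Q(1997) = 11×102 + 347×12 + 2×311 = 1122 + 4164 + 622 = 5908
P = 7192 / 5908 × 100 = 121.7332
Fisher = √(L × P) = √(121.0138 × 121.7332) = 121.3730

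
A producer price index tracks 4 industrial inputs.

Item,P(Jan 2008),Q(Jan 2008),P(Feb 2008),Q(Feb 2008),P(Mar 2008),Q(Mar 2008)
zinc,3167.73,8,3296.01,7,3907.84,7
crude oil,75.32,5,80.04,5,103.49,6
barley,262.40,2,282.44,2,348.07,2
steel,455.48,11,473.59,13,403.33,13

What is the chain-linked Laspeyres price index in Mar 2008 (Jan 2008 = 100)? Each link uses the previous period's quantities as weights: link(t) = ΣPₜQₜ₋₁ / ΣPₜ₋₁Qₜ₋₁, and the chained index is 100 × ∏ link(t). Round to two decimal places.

116.60

Link Jan 2008→Feb 2008:
ΣP(Feb 2008)Q(Jan 2008) = 3296.01×8 + 80.04×5 + 282.44×2 + 473.59×11 = 26368.08 + 400.2 + 564.88 + 5209.49 = 32542.65
ΣP(Jan 2008)Q(Jan 2008) = 3167.73×8 + 75.32×5 + 262.40×2 + 455.48×11 = 25341.84 + 376.6 + 524.8 + 5010.28 = 31253.52
link = 32542.65/31253.52 = 1.041248
Link Feb 2008→Mar 2008:
ΣP(Mar 2008)Q(Feb 2008) = 3907.84×7 + 103.49×5 + 348.07×2 + 403.33×13 = 27354.88 + 517.45 + 696.14 + 5243.29 = 33811.76
ΣP(Feb 2008)Q(Feb 2008) = 3296.01×7 + 80.04×5 + 282.44×2 + 473.59×13 = 23072.07 + 400.2 + 564.88 + 6156.67 = 30193.82
link = 33811.76/30193.82 = 1.119824
Chained index = 100 × 1.041248 × 1.119824 = 116.6014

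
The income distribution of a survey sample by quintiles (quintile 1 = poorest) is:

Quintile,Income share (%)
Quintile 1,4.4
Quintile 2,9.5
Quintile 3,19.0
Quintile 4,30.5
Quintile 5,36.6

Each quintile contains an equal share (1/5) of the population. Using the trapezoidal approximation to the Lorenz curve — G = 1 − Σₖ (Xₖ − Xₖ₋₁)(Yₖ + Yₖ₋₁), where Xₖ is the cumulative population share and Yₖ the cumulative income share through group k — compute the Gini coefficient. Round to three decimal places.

0.342

Cumulative income shares Yₖ: 0.0440, 0.1390, 0.3290, 0.6340, 1.0000
Σ (Xₖ−Xₖ₋₁)(Yₖ+Yₖ₋₁) = (1/5)(0.0440+0.0000) + (1/5)(0.1390+0.0440) + (1/5)(0.3290+0.1390) + (1/5)(0.6340+0.3290) + (1/5)(1.0000+0.6340)
  = 0.0088 + 0.0366 + 0.0936 + 0.1926 + 0.3268 = 0.6584
G = 1 − 0.6584 = 0.3416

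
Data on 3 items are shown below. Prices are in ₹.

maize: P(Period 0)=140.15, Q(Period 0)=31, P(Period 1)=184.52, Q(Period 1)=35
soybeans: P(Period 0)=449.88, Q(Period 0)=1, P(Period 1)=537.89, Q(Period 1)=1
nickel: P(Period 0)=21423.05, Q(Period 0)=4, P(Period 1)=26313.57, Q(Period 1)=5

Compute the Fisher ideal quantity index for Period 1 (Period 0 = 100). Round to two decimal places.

Laspeyres component (base-period weights):
ΣP(Period 0)Q(Period 1) = 140.15×35 + 449.88×1 + 21423.05×5 = 4905.25 + 449.88 + 107115.25 = 112470.38
ΣP(Period 0)Q(Period 0) = 140.15×31 + 449.88×1 + 21423.05×4 = 4344.65 + 449.88 + 85692.2 = 90486.73
L = 112470.38 / 90486.73 × 100 = 124.2949
Paasche component (current-period weights):
ΣP(Period 1)Q(Period 1) = 184.52×35 + 537.89×1 + 26313.57×5 = 6458.2 + 537.89 + 131567.85 = 138563.94
ΣP(Period 1)Q(Period 0) = 184.52×31 + 537.89×1 + 26313.57×4 = 5720.12 + 537.89 + 105254.28 = 111512.29
P = 138563.94 / 111512.29 × 100 = 124.2589
Fisher = √(L × P) = √(124.2949 × 124.2589) = 124.2769

124.28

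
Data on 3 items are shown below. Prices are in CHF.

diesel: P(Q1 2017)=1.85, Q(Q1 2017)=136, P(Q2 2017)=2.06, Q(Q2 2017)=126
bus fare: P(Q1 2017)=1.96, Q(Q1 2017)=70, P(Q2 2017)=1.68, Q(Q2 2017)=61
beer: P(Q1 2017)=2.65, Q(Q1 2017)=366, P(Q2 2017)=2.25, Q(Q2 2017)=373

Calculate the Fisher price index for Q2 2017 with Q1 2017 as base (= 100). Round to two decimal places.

89.73

Laspeyres component (base-period weights):
ΣP(Q2 2017)Q(Q1 2017) = 2.06×136 + 1.68×70 + 2.25×366 = 280.16 + 117.6 + 823.5 = 1221.26
ΣP(Q1 2017)Q(Q1 2017) = 1.85×136 + 1.96×70 + 2.65×366 = 251.6 + 137.2 + 969.9 = 1358.7
L = 1221.26 / 1358.7 × 100 = 89.8844
Paasche component (current-period weights):
ΣP(Q2 2017)Q(Q2 2017) = 2.06×126 + 1.68×61 + 2.25×373 = 259.56 + 102.48 + 839.25 = 1201.29
ΣP(Q1 2017)Q(Q2 2017) = 1.85×126 + 1.96×61 + 2.65×373 = 233.1 + 119.56 + 988.45 = 1341.11
P = 1201.29 / 1341.11 × 100 = 89.5743
Fisher = √(L × P) = √(89.8844 × 89.5743) = 89.7292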